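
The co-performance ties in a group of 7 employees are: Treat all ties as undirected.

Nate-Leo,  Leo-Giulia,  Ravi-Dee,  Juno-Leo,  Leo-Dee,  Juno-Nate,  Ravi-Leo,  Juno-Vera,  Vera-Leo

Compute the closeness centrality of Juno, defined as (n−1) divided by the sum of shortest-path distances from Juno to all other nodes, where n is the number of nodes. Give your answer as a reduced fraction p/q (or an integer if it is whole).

Distances from Juno: Dee:2, Giulia:2, Leo:1, Nate:1, Ravi:2, Vera:1. Sum = 9.
n = 7, so closeness = 6/9 = 2/3.

2/3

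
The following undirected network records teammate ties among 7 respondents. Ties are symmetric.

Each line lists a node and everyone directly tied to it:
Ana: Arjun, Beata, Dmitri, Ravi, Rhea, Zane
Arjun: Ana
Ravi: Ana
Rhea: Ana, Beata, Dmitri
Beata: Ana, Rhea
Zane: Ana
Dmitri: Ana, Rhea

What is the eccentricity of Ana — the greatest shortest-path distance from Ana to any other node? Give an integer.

1

Distances from Ana: Arjun:1, Beata:1, Dmitri:1, Ravi:1, Rhea:1, Zane:1.
The largest is 1 (to Zane, Beata, Ravi, Dmitri, Rhea, and Arjun), so the eccentricity of Ana is 1.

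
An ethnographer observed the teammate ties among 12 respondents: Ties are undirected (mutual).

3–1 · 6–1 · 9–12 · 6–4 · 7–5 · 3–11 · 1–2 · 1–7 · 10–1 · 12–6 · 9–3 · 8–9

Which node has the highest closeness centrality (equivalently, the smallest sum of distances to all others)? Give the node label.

1

Farness (sum of distances to all others) for each node — 1:18, 2:28, 3:21, 4:32, 5:36, 6:22, 7:26, 8:35, 9:25, 10:28, 11:31, 12:26.
The smallest farness is 18, for 1, so 1 has the highest closeness.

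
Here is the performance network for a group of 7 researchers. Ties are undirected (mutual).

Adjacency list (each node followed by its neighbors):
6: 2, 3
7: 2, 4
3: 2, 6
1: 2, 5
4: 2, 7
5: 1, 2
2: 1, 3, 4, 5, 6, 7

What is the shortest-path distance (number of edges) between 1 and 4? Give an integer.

One shortest route is 1 – 2 – 4, which uses 2 edges, and 1 and 4 are not directly tied, so nothing shorter exists. So d(1,4) = 2.

2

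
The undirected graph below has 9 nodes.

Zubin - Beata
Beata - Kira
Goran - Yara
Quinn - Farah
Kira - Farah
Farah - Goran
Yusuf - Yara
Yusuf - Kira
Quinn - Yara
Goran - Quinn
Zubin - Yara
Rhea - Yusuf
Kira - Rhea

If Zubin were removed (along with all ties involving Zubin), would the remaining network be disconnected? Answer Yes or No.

Even without Zubin, every remaining node can still reach every other (the residual graph is connected), so Zubin is not a cut vertex.

No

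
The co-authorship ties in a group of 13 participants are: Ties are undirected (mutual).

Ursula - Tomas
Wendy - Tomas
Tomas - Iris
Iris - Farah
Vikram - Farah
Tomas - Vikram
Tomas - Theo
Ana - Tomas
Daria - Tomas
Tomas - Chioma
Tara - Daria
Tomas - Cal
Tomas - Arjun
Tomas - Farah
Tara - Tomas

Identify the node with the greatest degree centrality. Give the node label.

Degrees — Ana:1, Arjun:1, Cal:1, Chioma:1, Daria:2, Farah:3, Iris:2, Tara:2, Theo:1, Tomas:12, Ursula:1, Vikram:2, Wendy:1.
The maximum is 12, attained only by Tomas.

Tomas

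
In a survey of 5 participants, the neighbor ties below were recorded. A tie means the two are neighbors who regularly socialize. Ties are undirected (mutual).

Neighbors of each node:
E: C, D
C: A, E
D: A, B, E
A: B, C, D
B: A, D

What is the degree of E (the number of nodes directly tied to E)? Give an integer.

2

E is directly tied to C and D. That is 2 neighbors, so the degree of E is 2.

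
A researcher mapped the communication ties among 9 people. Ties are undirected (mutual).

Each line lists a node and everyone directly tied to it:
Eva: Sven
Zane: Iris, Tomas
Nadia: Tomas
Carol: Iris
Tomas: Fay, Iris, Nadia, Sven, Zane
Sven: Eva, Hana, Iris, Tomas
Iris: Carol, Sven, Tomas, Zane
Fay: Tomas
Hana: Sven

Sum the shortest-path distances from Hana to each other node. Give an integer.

19

Distances from Hana: Carol:3, Eva:2, Fay:3, Iris:2, Nadia:3, Sven:1, Tomas:2, Zane:3.
Sum = 3 + 2 + 3 + 2 + 3 + 1 + 2 + 3 = 19.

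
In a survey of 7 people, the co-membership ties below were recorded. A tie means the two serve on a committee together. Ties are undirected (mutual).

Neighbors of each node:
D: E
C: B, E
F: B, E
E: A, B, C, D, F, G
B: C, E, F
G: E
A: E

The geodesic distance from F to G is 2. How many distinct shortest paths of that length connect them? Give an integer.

The shortest distance is 2, and the only length-2 path is F–E–G. So there is exactly 1 shortest path.

1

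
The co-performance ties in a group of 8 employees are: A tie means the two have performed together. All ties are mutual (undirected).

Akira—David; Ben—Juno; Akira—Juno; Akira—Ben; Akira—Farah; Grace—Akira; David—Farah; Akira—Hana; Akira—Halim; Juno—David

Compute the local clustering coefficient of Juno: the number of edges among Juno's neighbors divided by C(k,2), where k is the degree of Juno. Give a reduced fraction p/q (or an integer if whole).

2/3

Juno's neighbors: Akira, Ben, and David (k = 3).
Possible neighbor pairs: C(3,2) = 3. Edges among them: Akira–Ben, Akira–David → e = 2.
Clustering(Juno) = 2/3.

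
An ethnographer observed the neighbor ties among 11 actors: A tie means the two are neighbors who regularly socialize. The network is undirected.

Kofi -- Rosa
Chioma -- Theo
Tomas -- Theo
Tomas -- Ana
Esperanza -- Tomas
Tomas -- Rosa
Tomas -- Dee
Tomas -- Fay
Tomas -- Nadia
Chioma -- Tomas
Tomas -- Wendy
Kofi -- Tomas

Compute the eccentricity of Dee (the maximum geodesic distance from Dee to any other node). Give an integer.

2

Distances from Dee: Ana:2, Chioma:2, Esperanza:2, Fay:2, Kofi:2, Nadia:2, Rosa:2, Theo:2, Tomas:1, Wendy:2.
The largest is 2 (to Fay, Esperanza, Nadia, Kofi, Rosa, Ana, Theo, Wendy, and Chioma), so the eccentricity of Dee is 2.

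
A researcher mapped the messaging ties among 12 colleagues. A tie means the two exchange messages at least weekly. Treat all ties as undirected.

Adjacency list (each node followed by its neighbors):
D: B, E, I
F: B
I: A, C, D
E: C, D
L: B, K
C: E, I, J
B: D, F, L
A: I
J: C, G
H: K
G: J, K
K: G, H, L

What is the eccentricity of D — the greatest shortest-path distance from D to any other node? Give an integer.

4

Distances from D: A:2, B:1, C:2, E:1, F:2, G:4, H:4, I:1, J:3, K:3, L:2.
The largest is 4 (to H and G), so the eccentricity of D is 4.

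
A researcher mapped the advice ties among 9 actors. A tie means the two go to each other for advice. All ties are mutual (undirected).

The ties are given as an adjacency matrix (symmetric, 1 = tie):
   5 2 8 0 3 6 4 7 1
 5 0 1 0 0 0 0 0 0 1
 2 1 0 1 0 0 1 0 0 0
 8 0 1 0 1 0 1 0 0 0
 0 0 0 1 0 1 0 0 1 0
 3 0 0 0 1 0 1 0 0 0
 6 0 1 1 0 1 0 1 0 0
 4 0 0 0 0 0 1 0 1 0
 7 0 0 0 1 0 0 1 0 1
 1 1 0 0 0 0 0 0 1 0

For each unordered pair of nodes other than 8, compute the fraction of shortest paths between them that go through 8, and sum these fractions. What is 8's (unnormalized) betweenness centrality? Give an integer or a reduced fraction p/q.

7/3

Pairs whose geodesics pass through 8 — 5–0: 1/2; 2–0: 1; 2–7: 1/3; 0–6: 1/2.
All other pairs contribute 0.
Summing the contributions gives betweenness(8) = 7/3.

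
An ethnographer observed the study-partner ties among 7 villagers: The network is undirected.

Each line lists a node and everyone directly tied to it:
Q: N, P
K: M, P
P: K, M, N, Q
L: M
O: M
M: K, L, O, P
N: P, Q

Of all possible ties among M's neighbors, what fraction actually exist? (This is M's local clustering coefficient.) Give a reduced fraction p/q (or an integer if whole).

1/6

M's neighbors: K, L, O, and P (k = 4).
Possible neighbor pairs: C(4,2) = 6. Edges among them: K–P → e = 1.
Clustering(M) = 1/6.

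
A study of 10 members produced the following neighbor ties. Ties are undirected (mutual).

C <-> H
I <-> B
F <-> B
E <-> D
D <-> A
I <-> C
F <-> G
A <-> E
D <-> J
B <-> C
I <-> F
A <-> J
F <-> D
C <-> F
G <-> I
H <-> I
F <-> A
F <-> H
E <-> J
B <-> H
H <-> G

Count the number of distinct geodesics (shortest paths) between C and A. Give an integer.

The shortest distance is 2, and the only length-2 path is C–F–A. So there is exactly 1 shortest path.

1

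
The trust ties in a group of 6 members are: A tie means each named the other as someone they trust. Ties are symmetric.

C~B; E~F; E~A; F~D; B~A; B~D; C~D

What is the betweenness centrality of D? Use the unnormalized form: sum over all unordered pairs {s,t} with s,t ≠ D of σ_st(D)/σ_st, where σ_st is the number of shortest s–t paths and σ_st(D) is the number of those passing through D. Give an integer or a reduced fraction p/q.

Pairs whose geodesics pass through D — B–F: 1; C–F: 1; C–E: 1/2.
All other pairs contribute 0.
Summing the contributions gives betweenness(D) = 5/2.

5/2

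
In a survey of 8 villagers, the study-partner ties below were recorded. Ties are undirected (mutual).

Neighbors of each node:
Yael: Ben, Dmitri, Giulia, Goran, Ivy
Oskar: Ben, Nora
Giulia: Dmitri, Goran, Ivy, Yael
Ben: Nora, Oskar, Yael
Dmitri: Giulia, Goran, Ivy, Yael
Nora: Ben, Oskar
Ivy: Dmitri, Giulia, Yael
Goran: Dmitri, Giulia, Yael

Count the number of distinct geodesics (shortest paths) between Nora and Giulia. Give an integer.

The shortest distance is 3, and the only length-3 path is Nora–Ben–Yael–Giulia. So there is exactly 1 shortest path.

1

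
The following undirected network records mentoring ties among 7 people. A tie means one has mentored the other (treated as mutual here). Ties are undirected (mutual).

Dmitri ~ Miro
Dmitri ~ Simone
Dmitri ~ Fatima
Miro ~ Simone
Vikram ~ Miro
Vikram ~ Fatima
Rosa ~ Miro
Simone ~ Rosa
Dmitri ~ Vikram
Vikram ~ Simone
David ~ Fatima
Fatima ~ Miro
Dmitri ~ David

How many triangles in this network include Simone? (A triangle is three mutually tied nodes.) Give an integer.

4

Simone's neighbors: Dmitri, Miro, Rosa, and Vikram.
Neighbor pairs that are themselves tied: Simone–Dmitri–Miro; Simone–Dmitri–Vikram; Simone–Miro–Rosa; Simone–Miro–Vikram. Each forms one triangle with Simone, for 4 in total.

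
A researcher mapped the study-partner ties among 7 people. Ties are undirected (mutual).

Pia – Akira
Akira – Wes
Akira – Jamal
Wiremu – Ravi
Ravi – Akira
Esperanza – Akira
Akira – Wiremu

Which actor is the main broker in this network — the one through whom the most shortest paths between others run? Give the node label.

Akira

Unnormalized betweenness of each node: Akira:14, Esperanza:0, Jamal:0, Pia:0, Ravi:0, Wes:0, Wiremu:0.
Akira has the largest value, 14, making it the main broker — the node through which the most shortest paths run.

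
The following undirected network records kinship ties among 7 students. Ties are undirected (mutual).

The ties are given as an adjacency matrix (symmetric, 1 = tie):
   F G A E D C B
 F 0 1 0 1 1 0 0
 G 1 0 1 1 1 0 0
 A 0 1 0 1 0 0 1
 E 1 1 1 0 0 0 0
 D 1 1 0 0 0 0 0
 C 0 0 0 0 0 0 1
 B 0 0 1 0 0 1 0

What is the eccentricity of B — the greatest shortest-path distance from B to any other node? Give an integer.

3

Distances from B: A:1, C:1, D:3, E:2, F:3, G:2.
The largest is 3 (to F and D), so the eccentricity of B is 3.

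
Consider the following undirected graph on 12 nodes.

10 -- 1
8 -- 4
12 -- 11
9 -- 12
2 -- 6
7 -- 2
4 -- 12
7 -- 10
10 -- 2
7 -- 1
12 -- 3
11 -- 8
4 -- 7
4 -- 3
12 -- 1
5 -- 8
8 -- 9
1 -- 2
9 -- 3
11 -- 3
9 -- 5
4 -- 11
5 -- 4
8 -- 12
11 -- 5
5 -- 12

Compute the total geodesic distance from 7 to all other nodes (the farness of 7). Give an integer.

19

Distances from 7: 1:1, 2:1, 3:2, 4:1, 5:2, 6:2, 8:2, 9:3, 10:1, 11:2, 12:2.
Sum = 1 + 1 + 2 + 1 + 2 + 2 + 2 + 3 + 1 + 2 + 2 = 19.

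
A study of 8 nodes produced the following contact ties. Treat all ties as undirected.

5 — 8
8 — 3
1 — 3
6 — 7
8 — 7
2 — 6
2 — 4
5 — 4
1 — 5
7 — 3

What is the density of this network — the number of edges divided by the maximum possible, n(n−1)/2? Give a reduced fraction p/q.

5/14

There are 10 edges and 8 nodes, so the maximum possible is C(8,2) = 28.
Density = 10/28 = 5/14.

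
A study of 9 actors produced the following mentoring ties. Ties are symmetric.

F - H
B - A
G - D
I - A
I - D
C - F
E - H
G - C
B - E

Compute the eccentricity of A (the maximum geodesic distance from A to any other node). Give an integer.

4

Distances from A: B:1, C:4, D:2, E:2, F:4, G:3, H:3, I:1.
The largest is 4 (to C and F), so the eccentricity of A is 4.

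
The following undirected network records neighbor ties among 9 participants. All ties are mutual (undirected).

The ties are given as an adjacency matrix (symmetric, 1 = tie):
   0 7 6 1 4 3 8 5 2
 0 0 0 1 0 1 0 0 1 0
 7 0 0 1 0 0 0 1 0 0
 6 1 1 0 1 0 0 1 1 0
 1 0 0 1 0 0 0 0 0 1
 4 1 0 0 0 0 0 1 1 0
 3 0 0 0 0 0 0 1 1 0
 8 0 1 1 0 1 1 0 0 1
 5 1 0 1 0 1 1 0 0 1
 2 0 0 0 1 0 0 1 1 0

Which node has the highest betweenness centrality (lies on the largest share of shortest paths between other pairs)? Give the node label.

Unnormalized betweenness of each node: 0:8/15, 1:1/3, 2:43/20, 3:1/4, 4:3/4, 5:167/30, 6:137/20, 7:0, 8:197/30.
6 has the largest value, 137/20, making it the main broker — the node through which the most shortest paths run.

6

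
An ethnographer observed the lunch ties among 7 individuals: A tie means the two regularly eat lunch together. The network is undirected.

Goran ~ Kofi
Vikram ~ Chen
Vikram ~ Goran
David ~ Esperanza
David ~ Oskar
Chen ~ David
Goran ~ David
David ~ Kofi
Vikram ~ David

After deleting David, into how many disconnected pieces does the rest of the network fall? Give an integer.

3

Without David, the remaining ties split the others into: {Oskar}; {Chen, Goran, Kofi, Vikram}; {Esperanza}.
That's 3 separate components.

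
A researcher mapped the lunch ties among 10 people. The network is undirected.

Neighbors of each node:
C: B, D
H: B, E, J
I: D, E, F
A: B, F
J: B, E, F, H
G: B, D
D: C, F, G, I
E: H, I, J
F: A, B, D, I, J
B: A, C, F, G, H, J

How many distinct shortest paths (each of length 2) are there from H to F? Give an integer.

2

The shortest distance is 2. The length-2 paths are: H–B–F; H–J–F.
That gives 2 distinct shortest paths.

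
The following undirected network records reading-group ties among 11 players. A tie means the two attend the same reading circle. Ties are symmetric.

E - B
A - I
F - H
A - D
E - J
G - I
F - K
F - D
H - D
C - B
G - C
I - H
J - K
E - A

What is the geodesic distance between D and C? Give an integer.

One shortest route is D – A – E – B – C, which uses 4 edges, and at distance 3 from D we only reach {B, G, J}, which does not include C. So d(D,C) = 4.

4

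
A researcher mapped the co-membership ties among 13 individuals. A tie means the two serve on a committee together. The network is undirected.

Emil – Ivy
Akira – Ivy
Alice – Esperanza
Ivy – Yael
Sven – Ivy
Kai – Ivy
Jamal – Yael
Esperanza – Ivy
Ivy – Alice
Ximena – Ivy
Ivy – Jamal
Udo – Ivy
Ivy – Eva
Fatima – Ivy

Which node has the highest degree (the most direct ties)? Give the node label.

Ivy

Degrees — Akira:1, Alice:2, Emil:1, Esperanza:2, Eva:1, Fatima:1, Ivy:12, Jamal:2, Kai:1, Sven:1, Udo:1, Ximena:1, Yael:2.
The maximum is 12, attained only by Ivy.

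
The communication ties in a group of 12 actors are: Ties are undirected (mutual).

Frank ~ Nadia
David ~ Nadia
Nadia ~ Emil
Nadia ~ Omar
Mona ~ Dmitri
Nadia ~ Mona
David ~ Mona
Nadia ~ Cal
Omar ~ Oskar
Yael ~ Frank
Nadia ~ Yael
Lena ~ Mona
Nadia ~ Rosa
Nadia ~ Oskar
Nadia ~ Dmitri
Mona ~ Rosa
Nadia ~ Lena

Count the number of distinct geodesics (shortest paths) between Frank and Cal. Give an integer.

The shortest distance is 2, and the only length-2 path is Frank–Nadia–Cal. So there is exactly 1 shortest path.

1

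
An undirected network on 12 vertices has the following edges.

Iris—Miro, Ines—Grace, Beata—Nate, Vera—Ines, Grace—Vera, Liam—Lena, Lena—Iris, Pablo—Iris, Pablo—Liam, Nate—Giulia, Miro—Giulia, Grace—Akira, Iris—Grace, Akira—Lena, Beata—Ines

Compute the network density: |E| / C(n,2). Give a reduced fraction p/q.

5/22

There are 15 edges and 12 nodes, so the maximum possible is C(12,2) = 66.
Density = 15/66 = 5/22.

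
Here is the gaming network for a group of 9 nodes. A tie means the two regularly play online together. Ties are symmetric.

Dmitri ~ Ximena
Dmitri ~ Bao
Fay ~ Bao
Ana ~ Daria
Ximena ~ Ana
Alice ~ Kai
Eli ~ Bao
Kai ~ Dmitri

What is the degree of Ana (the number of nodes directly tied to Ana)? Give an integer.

Ana is directly tied to Daria and Ximena. That is 2 neighbors, so the degree of Ana is 2.

2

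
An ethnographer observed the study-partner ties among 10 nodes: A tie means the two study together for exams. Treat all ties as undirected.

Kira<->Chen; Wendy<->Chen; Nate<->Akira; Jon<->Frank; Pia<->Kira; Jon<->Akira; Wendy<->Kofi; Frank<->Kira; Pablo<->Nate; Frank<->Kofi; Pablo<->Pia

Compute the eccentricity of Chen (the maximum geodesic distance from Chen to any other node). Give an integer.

4

Distances from Chen: Akira:4, Frank:2, Jon:3, Kira:1, Kofi:2, Nate:4, Pablo:3, Pia:2, Wendy:1.
The largest is 4 (to Nate and Akira), so the eccentricity of Chen is 4.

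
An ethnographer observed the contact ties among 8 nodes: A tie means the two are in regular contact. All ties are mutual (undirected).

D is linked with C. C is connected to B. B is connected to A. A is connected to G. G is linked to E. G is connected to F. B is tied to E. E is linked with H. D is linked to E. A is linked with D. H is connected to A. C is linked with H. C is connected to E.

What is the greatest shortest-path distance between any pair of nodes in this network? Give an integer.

Eccentricity of each node (its greatest distance to any other): A:2, B:3, C:3, D:3, E:2, F:3, G:2, H:3.
The maximum eccentricity is 3, realized for instance by the pair B–F via B – A – G – F. So the diameter is 3.

3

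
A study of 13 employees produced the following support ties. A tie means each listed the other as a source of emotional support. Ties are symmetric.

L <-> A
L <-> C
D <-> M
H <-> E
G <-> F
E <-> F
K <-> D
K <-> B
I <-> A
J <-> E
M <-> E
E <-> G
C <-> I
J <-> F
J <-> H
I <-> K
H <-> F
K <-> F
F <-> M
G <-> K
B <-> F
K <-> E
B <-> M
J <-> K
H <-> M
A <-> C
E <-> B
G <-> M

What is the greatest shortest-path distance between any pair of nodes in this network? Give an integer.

5

Eccentricity of each node (its greatest distance to any other): A:4, B:4, C:4, D:4, E:4, F:4, G:4, H:5, I:3, J:4, K:3, L:5, M:5.
The maximum eccentricity is 5, realized for instance by the pair H–L via H – J – K – I – A – L. So the diameter is 5.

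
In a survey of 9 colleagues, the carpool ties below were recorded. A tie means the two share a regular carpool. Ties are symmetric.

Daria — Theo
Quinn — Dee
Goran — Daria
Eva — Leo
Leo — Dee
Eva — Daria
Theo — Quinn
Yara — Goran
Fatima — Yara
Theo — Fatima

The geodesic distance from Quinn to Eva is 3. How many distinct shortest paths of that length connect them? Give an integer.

The shortest distance is 3. The length-3 paths are: Quinn–Theo–Daria–Eva; Quinn–Dee–Leo–Eva.
That gives 2 distinct shortest paths.

2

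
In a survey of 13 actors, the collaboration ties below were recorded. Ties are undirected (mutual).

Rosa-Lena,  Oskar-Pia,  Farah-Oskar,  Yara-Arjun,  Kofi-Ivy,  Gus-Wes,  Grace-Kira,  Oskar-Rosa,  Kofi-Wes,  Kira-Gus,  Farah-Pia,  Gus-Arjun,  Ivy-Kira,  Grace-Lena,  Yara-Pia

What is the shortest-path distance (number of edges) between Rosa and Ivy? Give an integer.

One shortest route is Rosa – Lena – Grace – Kira – Ivy, which uses 4 edges, and at distance 3 from Rosa we only reach {Kira, Yara}, which does not include Ivy. So d(Rosa,Ivy) = 4.

4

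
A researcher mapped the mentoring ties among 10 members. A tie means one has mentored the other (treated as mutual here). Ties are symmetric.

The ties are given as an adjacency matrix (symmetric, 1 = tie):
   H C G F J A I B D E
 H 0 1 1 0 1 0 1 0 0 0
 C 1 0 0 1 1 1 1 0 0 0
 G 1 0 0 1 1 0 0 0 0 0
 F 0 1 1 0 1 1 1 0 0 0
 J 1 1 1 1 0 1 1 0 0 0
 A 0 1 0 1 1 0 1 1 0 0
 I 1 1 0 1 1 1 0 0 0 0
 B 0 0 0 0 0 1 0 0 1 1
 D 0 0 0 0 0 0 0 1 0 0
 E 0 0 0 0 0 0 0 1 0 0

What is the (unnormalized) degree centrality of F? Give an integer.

5

F is directly tied to A, C, G, I, and J. That is 5 neighbors, so the degree of F is 5.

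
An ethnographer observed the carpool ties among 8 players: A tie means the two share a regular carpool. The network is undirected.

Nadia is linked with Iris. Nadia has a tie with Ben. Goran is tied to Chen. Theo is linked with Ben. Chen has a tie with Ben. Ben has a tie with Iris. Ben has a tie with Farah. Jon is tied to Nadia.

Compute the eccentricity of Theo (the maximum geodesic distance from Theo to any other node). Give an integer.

Distances from Theo: Ben:1, Chen:2, Farah:2, Goran:3, Iris:2, Jon:3, Nadia:2.
The largest is 3 (to Jon and Goran), so the eccentricity of Theo is 3.

3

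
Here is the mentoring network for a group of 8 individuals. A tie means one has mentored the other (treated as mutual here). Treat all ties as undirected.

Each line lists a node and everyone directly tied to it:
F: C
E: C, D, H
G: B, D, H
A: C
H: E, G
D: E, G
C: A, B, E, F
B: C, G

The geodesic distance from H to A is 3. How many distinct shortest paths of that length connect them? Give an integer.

1

The shortest distance is 3, and the only length-3 path is H–E–C–A. So there is exactly 1 shortest path.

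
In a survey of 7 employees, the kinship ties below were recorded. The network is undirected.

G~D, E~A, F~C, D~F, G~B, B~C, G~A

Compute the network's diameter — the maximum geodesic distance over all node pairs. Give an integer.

4

Eccentricity of each node (its greatest distance to any other): A:3, B:3, C:4, D:3, E:4, F:4, G:2.
The maximum eccentricity is 4, realized for instance by the pair C–E via C – B – G – A – E. So the diameter is 4.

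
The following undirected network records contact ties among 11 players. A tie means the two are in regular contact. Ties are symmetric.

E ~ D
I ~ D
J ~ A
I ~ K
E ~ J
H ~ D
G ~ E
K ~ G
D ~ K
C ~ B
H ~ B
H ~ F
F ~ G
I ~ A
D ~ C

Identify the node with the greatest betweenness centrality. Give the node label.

Unnormalized betweenness of each node: A:4/3, B:1, C:3, D:59/3, E:17/2, F:2, G:5, H:47/6, I:13/2, J:11/6, K:10/3.
D has the largest value, 59/3, making it the main broker — the node through which the most shortest paths run.

D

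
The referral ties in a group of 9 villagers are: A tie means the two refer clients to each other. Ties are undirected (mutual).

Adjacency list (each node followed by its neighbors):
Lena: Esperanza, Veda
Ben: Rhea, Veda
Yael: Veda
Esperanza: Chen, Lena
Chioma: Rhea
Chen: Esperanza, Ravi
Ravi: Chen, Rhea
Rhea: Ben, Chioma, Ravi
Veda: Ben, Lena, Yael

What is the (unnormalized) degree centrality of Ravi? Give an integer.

Ravi is directly tied to Chen and Rhea. That is 2 neighbors, so the degree of Ravi is 2.

2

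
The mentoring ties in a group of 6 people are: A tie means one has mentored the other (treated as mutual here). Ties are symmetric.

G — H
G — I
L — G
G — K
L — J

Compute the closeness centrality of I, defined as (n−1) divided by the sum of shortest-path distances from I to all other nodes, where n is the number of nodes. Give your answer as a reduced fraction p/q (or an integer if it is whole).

1/2

Distances from I: G:1, H:2, J:3, K:2, L:2. Sum = 10.
n = 6, so closeness = 5/10 = 1/2.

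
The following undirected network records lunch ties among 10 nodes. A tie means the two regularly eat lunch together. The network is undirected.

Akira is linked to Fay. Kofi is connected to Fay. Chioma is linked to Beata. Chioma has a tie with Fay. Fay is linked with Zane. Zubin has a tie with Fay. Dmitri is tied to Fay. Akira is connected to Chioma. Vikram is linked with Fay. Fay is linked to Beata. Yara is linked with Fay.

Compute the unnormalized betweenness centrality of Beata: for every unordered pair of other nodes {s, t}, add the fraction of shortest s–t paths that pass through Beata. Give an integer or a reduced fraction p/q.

No shortest path between any pair of other nodes passes through Beata.
Summing the contributions gives betweenness(Beata) = 0.

0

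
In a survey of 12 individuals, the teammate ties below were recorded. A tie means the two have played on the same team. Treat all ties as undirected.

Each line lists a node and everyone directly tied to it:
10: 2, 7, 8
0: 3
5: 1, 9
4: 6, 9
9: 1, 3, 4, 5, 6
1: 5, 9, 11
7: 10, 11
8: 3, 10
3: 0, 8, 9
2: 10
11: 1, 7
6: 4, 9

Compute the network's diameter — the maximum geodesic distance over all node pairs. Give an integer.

5

Eccentricity of each node (its greatest distance to any other): 0:4, 1:4, 2:5, 3:3, 4:5, 5:5, 6:5, 7:4, 8:3, 9:4, 10:4, 11:4.
The maximum eccentricity is 5, realized for instance by the pair 5–2 via 5 – 9 – 3 – 8 – 10 – 2. So the diameter is 5.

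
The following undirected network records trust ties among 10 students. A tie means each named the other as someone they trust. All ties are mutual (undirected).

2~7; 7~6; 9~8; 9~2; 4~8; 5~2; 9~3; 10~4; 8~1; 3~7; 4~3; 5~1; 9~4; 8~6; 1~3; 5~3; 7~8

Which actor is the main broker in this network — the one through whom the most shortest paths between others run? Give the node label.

4

Unnormalized betweenness of each node: 1:19/12, 2:5/3, 3:20/3, 4:33/4, 5:4/3, 6:0, 7:15/4, 8:23/3, 9:37/12, 10:0.
4 has the largest value, 33/4, making it the main broker — the node through which the most shortest paths run.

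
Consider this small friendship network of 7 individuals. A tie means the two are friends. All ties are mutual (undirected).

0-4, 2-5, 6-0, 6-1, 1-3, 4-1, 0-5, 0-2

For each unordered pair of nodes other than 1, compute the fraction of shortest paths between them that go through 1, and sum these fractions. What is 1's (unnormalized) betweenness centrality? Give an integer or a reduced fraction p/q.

11/2

Pairs whose geodesics pass through 1 — 6–3: 1; 6–4: 1/2; 3–2: 2/2; 3–4: 1; 3–0: 2/2; 3–5: 2/2.
All other pairs contribute 0.
Summing the contributions gives betweenness(1) = 11/2.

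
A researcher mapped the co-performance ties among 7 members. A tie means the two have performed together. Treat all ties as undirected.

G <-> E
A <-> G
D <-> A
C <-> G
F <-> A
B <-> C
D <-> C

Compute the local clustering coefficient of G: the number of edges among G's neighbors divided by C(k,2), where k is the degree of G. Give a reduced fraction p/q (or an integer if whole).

G's neighbors: A, C, and E (k = 3).
Possible neighbor pairs: C(3,2) = 3. Edges among them: none → e = 0.
Clustering(G) = 0/3 = 0.

0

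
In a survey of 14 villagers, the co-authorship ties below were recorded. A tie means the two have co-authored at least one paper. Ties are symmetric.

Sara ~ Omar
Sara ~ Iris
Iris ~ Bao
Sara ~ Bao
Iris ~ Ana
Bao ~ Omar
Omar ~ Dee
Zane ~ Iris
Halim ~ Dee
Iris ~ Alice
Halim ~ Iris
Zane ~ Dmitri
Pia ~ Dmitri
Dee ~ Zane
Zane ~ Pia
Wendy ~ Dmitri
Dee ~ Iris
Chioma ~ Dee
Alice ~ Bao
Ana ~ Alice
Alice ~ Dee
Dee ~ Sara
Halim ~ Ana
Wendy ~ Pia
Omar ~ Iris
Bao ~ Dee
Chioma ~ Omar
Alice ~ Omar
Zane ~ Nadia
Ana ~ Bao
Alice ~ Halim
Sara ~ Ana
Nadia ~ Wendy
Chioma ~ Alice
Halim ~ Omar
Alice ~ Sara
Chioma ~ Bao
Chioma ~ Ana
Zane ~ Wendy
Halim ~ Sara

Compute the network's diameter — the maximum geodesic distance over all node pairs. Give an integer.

3

Eccentricity of each node (its greatest distance to any other): Alice:3, Ana:3, Bao:3, Chioma:3, Dee:2, Dmitri:3, Halim:3, Iris:2, Nadia:3, Omar:3, Pia:3, Sara:3, Wendy:3, Zane:2.
The maximum eccentricity is 3, realized for instance by the pair Halim–Dmitri via Halim – Dee – Zane – Dmitri. So the diameter is 3.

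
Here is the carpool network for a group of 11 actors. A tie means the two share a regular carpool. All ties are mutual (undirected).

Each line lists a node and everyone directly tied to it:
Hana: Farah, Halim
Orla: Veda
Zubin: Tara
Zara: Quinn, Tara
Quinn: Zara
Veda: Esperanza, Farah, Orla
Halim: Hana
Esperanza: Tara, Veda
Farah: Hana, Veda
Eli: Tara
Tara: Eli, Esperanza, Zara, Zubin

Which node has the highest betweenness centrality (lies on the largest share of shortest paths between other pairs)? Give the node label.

Tara

Unnormalized betweenness of each node: Eli:0, Esperanza:25, Farah:16, Halim:0, Hana:9, Orla:0, Quinn:0, Tara:29, Veda:27, Zara:9, Zubin:0.
Tara has the largest value, 29, making it the main broker — the node through which the most shortest paths run.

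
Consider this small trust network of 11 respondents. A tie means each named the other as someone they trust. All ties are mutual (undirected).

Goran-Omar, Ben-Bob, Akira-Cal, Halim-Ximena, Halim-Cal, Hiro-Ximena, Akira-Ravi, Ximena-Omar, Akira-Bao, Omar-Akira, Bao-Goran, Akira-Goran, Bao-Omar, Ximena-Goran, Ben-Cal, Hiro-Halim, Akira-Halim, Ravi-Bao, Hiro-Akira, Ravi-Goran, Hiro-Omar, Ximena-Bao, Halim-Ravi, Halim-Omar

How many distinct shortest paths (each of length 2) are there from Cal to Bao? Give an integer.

1

The shortest distance is 2, and the only length-2 path is Cal–Akira–Bao. So there is exactly 1 shortest path.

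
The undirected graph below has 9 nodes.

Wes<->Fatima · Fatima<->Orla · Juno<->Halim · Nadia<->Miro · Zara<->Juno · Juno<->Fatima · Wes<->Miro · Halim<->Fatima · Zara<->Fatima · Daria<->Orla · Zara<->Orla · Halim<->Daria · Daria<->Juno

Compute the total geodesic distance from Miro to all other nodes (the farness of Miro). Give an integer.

20

Distances from Miro: Daria:4, Fatima:2, Halim:3, Juno:3, Nadia:1, Orla:3, Wes:1, Zara:3.
Sum = 4 + 2 + 3 + 3 + 1 + 3 + 1 + 3 = 20.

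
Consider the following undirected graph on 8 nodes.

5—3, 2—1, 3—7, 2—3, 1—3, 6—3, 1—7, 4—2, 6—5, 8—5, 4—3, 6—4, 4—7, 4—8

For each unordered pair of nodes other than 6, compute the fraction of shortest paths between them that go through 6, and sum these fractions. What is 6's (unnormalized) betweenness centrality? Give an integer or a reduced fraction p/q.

Pairs whose geodesics pass through 6 — 4–5: 1/3.
All other pairs contribute 0.
Summing the contributions gives betweenness(6) = 1/3.

1/3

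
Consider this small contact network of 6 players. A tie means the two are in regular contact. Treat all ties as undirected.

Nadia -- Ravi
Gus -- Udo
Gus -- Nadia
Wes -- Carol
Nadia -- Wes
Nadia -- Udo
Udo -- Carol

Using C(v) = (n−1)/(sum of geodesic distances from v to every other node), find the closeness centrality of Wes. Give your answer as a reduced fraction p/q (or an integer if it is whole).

5/8

Distances from Wes: Carol:1, Gus:2, Nadia:1, Ravi:2, Udo:2. Sum = 8.
n = 6, so closeness = 5/8.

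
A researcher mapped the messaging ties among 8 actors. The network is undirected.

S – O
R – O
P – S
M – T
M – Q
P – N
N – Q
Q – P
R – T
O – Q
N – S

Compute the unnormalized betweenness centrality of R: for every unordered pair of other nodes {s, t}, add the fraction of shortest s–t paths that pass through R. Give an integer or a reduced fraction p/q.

2

Pairs whose geodesics pass through R — T–O: 1; T–S: 1.
All other pairs contribute 0.
Summing the contributions gives betweenness(R) = 2.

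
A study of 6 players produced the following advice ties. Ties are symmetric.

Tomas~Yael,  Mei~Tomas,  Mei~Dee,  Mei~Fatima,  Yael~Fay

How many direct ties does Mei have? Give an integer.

3

Mei is directly tied to Dee, Fatima, and Tomas. That is 3 neighbors, so the degree of Mei is 3.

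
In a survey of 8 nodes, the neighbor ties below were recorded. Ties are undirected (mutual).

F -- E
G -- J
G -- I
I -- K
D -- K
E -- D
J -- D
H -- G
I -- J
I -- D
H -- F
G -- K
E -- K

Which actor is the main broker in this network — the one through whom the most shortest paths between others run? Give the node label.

G

Unnormalized betweenness of each node: D:8/3, E:41/12, F:5/4, G:59/12, H:11/6, I:11/12, J:7/12, K:29/12.
G has the largest value, 59/12, making it the main broker — the node through which the most shortest paths run.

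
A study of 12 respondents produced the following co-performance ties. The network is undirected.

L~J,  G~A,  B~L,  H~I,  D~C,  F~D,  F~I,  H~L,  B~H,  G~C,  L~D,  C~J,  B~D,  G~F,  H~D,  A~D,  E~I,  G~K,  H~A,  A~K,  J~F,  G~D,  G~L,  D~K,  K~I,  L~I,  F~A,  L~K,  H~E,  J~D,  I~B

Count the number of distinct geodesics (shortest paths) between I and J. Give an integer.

2

The shortest distance is 2. The length-2 paths are: I–F–J; I–L–J.
That gives 2 distinct shortest paths.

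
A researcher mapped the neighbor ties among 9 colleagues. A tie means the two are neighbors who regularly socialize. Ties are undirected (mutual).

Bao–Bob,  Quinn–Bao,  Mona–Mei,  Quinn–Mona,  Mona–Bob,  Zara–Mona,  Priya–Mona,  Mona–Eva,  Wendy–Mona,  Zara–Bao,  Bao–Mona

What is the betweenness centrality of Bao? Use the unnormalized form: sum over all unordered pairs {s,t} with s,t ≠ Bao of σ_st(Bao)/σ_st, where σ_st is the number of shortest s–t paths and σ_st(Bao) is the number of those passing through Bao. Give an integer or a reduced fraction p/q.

3/2

Pairs whose geodesics pass through Bao — Quinn–Zara: 1/2; Quinn–Bob: 1/2; Zara–Bob: 1/2.
All other pairs contribute 0.
Summing the contributions gives betweenness(Bao) = 3/2.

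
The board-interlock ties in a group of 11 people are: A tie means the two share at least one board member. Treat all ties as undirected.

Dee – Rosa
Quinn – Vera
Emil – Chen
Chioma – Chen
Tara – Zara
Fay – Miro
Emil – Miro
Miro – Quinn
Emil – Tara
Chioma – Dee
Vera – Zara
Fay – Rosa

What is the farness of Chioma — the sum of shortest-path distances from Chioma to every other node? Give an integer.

28

Distances from Chioma: Chen:1, Dee:1, Emil:2, Fay:3, Miro:3, Quinn:4, Rosa:2, Tara:3, Vera:5, Zara:4.
Sum = 1 + 1 + 2 + 3 + 3 + 4 + 2 + 3 + 5 + 4 = 28.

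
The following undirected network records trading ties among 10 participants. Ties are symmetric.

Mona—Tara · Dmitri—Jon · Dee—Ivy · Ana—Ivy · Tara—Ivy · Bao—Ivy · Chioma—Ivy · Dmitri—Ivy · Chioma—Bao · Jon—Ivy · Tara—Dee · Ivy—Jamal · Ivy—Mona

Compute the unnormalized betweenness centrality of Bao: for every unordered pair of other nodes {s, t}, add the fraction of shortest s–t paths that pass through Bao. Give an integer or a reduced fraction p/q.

No shortest path between any pair of other nodes passes through Bao.
Summing the contributions gives betweenness(Bao) = 0.

0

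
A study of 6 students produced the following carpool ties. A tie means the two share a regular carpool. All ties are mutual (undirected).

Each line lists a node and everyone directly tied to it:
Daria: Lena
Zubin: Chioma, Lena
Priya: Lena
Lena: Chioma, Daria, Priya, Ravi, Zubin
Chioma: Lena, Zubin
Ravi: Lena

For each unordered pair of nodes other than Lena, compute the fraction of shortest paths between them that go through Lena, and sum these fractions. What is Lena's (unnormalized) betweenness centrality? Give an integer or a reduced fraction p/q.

9

Pairs whose geodesics pass through Lena — Chioma–Priya: 1; Chioma–Ravi: 1; Chioma–Daria: 1; Priya–Ravi: 1; Priya–Daria: 1; Priya–Zubin: 1; Ravi–Daria: 1; Ravi–Zubin: 1; Daria–Zubin: 1.
All other pairs contribute 0.
Summing the contributions gives betweenness(Lena) = 9.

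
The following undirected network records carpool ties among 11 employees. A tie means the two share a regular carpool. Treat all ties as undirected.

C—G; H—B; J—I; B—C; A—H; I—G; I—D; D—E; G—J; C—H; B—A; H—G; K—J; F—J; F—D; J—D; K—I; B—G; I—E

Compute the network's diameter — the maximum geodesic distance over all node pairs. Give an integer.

4

Eccentricity of each node (its greatest distance to any other): A:4, B:3, C:3, D:4, E:4, F:4, G:2, H:3, I:3, J:3, K:4.
The maximum eccentricity is 4, realized for instance by the pair A–D via A – H – G – J – D. So the diameter is 4.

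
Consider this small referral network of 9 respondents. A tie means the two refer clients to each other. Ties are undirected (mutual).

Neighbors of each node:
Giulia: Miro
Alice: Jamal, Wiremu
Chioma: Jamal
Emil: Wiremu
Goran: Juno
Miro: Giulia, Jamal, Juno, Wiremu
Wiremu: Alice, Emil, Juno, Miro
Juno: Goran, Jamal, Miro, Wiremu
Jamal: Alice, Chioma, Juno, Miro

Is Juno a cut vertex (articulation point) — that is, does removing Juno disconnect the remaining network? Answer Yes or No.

Yes

Removing Juno leaves {Alice, Chioma, Emil, Giulia, Jamal, Miro, and Wiremu} with no path to {Goran}, so the network splits into 2 components. Juno is a cut vertex.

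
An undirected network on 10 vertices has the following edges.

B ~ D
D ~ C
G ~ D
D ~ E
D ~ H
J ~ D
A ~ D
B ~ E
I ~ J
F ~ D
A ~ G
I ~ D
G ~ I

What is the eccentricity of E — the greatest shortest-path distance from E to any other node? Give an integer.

Distances from E: A:2, B:1, C:2, D:1, F:2, G:2, H:2, I:2, J:2.
The largest is 2 (to C, H, J, A, F, G, and I), so the eccentricity of E is 2.

2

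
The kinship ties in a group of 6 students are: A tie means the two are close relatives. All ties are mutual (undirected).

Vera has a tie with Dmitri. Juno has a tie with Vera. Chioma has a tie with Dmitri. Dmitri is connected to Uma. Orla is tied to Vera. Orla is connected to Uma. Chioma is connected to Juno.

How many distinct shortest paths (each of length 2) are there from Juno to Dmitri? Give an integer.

The shortest distance is 2. The length-2 paths are: Juno–Vera–Dmitri; Juno–Chioma–Dmitri.
That gives 2 distinct shortest paths.

2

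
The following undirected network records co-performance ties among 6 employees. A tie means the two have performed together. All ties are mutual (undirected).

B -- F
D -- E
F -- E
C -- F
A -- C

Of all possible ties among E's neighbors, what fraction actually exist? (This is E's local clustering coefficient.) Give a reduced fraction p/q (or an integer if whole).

E's neighbors: D and F (k = 2).
Possible neighbor pairs: C(2,2) = 1. Edges among them: none → e = 0.
Clustering(E) = 0/1.

0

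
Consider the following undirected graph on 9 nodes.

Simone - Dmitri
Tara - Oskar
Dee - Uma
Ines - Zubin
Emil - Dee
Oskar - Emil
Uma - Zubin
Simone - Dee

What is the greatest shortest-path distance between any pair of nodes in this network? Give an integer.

Eccentricity of each node (its greatest distance to any other): Dee:3, Dmitri:5, Emil:4, Ines:6, Oskar:5, Simone:4, Tara:6, Uma:4, Zubin:5.
The maximum eccentricity is 6, realized for instance by the pair Ines–Tara via Ines – Zubin – Uma – Dee – Emil – Oskar – Tara. So the diameter is 6.

6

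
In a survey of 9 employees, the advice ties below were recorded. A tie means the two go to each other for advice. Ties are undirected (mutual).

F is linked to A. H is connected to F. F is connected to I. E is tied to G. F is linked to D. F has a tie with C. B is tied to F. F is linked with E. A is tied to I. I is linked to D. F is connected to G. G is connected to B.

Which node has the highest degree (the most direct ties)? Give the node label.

Degrees — A:2, B:2, C:1, D:2, E:2, F:8, G:3, H:1, I:3.
The maximum is 8, attained only by F.

F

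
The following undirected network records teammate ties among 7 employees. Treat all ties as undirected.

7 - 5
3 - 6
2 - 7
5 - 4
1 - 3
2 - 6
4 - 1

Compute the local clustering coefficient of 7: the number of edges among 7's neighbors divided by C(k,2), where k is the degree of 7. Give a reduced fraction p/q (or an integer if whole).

0

7's neighbors: 2 and 5 (k = 2).
Possible neighbor pairs: C(2,2) = 1. Edges among them: none → e = 0.
Clustering(7) = 0/1.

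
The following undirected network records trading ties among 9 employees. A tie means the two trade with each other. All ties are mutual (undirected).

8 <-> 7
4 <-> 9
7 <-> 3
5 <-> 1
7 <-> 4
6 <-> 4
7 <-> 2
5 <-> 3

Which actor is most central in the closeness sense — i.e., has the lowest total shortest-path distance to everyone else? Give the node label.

Farness (sum of distances to all others) for each node — 1:28, 2:20, 3:16, 4:16, 5:21, 6:23, 7:13, 8:20, 9:23.
The smallest farness is 13, for 7, so 7 has the highest closeness.

7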